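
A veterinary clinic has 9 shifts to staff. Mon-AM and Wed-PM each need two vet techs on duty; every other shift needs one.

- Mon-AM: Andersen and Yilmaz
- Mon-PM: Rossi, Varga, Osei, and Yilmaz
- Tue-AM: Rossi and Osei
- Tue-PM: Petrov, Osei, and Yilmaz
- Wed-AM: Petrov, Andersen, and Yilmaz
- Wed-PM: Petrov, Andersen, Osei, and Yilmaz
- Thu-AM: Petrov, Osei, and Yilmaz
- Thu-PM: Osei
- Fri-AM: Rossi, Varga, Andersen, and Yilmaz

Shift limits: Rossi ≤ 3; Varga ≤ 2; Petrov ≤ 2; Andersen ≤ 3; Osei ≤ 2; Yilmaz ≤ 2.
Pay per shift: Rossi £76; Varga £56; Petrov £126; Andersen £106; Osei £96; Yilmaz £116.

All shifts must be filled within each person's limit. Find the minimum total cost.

£1056

Mon-AM can only be covered by Andersen and Yilmaz, so that assignment is forced.
Thu-PM can only be covered by Osei, so that assignment is forced.
Picking the cheapest available vet tech for each shift independently would cost £1006, but that ignores the shift limits.
An optimal schedule: Mon-AM→Andersen+Yilmaz, Mon-PM→Varga, Tue-AM→Rossi, Tue-PM→Osei, Wed-AM→Andersen, Wed-PM→Andersen+Petrov, Thu-AM→Yilmaz, Thu-PM→Osei, Fri-AM→Varga.
Total: 106 + 116 + 56 + 76 + 96 + 106 + 106 + 126 + 116 + 96 + 56 = £1056.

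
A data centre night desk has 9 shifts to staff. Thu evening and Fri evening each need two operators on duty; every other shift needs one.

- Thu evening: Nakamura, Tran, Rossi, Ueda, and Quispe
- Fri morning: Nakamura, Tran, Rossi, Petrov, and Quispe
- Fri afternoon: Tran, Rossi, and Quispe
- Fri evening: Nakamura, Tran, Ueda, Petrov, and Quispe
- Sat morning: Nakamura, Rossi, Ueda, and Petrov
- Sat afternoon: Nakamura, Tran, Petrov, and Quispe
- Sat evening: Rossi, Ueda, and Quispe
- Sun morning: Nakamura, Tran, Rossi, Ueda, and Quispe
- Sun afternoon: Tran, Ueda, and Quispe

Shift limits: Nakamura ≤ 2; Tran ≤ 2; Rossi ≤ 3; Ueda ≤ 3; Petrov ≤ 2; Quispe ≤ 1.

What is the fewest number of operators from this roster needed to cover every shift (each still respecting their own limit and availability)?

11 slots to fill and no one can take more than 3, so at least ⌈11/3⌉ = 4 operators are needed.
Any 4 operators together have capacity at most 3+3+2+2 = 10 < 11 slots, so 4 can never suffice.
Nakamura, Tran, Rossi, Ueda, and Petrov alone can cover everything: Thu evening→Rossi+Ueda, Fri morning→Nakamura, Fri afternoon→Tran, Fri evening→Ueda+Petrov, Sat morning→Rossi, Sat afternoon→Nakamura, Sat evening→Rossi, Sun morning→Ueda, Sun afternoon→Tran.

5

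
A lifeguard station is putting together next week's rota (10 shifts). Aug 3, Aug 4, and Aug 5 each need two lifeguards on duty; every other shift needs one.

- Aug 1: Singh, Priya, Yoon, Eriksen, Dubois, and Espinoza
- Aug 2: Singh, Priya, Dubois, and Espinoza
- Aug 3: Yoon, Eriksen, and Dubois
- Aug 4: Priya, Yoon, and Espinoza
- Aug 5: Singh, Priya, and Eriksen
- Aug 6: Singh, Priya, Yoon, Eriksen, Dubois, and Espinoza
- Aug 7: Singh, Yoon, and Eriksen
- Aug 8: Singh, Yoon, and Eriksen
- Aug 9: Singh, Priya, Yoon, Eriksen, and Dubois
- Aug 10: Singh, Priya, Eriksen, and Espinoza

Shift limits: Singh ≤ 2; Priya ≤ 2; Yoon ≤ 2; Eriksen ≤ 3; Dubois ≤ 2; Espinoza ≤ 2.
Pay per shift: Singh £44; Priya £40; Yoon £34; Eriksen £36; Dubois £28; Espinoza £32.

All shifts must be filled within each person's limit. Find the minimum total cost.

Picking the cheapest available lifeguard for each shift independently would cost £416, but that ignores the shift limits.
An optimal schedule: Aug 1→Espinoza, Aug 2→Dubois, Aug 3→Yoon+Eriksen, Aug 4→Priya+Yoon, Aug 5→Singh+Priya, Aug 6→Espinoza, Aug 7→Singh, Aug 8→Eriksen, Aug 9→Dubois, Aug 10→Eriksen.
Total: 32 + 28 + 34 + 36 + 40 + 34 + 44 + 40 + 32 + 44 + 36 + 28 + 36 = £464.

£464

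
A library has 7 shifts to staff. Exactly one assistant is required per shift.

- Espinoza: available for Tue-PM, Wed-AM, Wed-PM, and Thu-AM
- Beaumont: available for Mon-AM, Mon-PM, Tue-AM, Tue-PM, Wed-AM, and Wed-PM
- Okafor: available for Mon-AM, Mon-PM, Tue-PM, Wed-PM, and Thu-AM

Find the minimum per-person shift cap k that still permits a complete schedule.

3

With 3 assistants and 7 worker-slots to fill, someone must work at least ⌈7/3⌉ = 3 shifts, so k ≥ 3.
k = 3 works: Mon-AM→Beaumont, Mon-PM→Beaumont, Tue-AM→Beaumont, Tue-PM→Espinoza, Wed-AM→Espinoza, Wed-PM→Okafor, Thu-AM→Espinoza.
Loads: Espinoza 3, Beaumont 3, Okafor 1 — all ≤ 3.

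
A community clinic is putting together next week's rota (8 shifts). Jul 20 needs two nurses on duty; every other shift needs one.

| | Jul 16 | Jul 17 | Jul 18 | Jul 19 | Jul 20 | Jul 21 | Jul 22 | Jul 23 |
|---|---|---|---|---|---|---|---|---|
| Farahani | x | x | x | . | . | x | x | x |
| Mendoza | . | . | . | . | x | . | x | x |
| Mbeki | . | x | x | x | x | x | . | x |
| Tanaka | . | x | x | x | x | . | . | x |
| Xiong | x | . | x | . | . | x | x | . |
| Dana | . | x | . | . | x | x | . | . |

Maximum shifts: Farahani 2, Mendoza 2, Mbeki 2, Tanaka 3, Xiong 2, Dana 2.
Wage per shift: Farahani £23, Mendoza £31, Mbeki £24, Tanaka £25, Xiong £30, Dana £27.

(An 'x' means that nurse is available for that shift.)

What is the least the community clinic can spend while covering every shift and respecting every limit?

Picking the cheapest available nurse for each shift independently would cost £211, but that ignores the shift limits.
An optimal schedule: Jul 16→Farahani, Jul 17→Mbeki, Jul 18→Tanaka, Jul 19→Mbeki, Jul 20→Tanaka+Dana, Jul 21→Dana, Jul 22→Farahani, Jul 23→Tanaka.
Total: 23 + 24 + 25 + 24 + 25 + 27 + 27 + 23 + 25 = £223.

£223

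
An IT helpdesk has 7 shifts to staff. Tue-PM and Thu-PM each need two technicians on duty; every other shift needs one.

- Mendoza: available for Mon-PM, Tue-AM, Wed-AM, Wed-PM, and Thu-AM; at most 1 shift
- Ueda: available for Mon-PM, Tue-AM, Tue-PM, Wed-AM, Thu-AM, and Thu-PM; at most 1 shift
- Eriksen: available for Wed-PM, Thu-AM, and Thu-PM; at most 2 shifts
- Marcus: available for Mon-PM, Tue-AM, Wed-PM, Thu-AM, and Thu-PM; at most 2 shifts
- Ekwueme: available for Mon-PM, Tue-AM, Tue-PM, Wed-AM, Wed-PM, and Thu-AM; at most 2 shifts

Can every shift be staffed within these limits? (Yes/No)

No

Total capacity is 1+1+2+2+2 = 8 but 9 worker-slots are needed — infeasible.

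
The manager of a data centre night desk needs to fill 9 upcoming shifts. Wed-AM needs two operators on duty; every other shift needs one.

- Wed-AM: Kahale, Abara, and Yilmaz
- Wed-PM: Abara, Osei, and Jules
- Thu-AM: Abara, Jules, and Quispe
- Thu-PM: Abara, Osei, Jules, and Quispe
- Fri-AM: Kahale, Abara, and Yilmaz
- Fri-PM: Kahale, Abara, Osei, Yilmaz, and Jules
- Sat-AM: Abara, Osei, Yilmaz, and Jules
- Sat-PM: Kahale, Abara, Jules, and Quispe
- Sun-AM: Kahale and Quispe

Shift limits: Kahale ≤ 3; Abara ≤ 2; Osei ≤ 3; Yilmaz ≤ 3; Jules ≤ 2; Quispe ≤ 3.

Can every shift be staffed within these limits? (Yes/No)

Yes

One valid schedule: Wed-AM→Kahale+Abara, Wed-PM→Abara, Thu-AM→Jules, Thu-PM→Osei, Fri-AM→Kahale, Fri-PM→Osei, Sat-AM→Osei, Sat-PM→Jules, Sun-AM→Kahale.
Loads: Kahale 3/3, Abara 2/2, Osei 3/3, Yilmaz 0/3, Jules 2/2, Quispe 0/3 — all within limits.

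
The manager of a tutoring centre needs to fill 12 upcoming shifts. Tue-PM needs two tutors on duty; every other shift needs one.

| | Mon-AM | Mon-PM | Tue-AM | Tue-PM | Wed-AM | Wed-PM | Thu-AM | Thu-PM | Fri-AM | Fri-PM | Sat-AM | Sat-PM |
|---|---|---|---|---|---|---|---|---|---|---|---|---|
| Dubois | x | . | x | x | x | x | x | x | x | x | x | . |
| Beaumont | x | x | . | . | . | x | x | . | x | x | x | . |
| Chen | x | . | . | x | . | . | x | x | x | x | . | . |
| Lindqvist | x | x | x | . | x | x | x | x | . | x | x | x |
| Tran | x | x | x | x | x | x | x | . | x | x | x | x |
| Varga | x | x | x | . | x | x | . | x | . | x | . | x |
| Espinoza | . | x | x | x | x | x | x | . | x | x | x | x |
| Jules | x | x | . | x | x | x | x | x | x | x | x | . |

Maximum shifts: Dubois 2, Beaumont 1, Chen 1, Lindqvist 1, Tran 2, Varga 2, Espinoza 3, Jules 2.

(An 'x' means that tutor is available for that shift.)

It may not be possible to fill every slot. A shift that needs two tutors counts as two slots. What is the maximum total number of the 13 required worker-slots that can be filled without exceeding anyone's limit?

Total capacity across all tutors is 2+1+1+1+2+2+3+2 = 14, and 13 slots are needed, so at most 13 can be filled.
An assignment achieving 13: Mon-AM→Varga, Mon-PM→Beaumont, Tue-AM→Dubois, Tue-PM→Dubois+Chen, Wed-AM→Tran, Wed-PM→Espinoza, Thu-AM→Espinoza, Thu-PM→Varga, Fri-AM→Tran, Fri-PM→Jules, Sat-AM→Espinoza, Sat-PM→Lindqvist.
Loads: Dubois 2/2, Beaumont 1/1, Chen 1/1, Lindqvist 1/1, Tran 2/2, Varga 2/2, Espinoza 3/3, Jules 1/2.

13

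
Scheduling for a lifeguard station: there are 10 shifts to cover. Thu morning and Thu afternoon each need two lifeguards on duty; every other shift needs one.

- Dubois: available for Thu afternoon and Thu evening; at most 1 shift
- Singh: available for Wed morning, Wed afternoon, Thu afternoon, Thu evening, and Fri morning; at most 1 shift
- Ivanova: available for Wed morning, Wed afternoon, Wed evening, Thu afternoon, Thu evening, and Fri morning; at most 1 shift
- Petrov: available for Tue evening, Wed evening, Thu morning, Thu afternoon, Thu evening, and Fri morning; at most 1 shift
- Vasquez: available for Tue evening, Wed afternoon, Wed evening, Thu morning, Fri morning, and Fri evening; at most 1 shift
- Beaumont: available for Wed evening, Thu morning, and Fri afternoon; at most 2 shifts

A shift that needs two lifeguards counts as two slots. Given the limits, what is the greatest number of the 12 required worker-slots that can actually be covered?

7

Total capacity across all lifeguards is 1+1+1+1+1+2 = 7, and 12 slots are needed, so at most 7 can be filled.
An assignment achieving 7: Tue evening→Petrov, Wed morning→Singh, Wed afternoon→Ivanova, Thu morning→Beaumont, Thu afternoon→Dubois, Fri afternoon→Beaumont, Fri evening→Vasquez.
Loads: Dubois 1/1, Singh 1/1, Ivanova 1/1, Petrov 1/1, Vasquez 1/1, Beaumont 2/2.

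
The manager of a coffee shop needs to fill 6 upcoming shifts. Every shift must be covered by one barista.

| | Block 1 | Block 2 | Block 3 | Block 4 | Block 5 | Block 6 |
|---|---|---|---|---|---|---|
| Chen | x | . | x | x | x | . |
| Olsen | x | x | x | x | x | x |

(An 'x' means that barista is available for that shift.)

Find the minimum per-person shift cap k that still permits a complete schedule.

With 2 baristas and 6 worker-slots to fill, someone must work at least ⌈6/2⌉ = 3 shifts, so k ≥ 3.
k = 3 works: Block 1→Chen, Block 2→Olsen, Block 3→Chen, Block 4→Chen, Block 5→Olsen, Block 6→Olsen.
Loads: Chen 3, Olsen 3 — all ≤ 3.

3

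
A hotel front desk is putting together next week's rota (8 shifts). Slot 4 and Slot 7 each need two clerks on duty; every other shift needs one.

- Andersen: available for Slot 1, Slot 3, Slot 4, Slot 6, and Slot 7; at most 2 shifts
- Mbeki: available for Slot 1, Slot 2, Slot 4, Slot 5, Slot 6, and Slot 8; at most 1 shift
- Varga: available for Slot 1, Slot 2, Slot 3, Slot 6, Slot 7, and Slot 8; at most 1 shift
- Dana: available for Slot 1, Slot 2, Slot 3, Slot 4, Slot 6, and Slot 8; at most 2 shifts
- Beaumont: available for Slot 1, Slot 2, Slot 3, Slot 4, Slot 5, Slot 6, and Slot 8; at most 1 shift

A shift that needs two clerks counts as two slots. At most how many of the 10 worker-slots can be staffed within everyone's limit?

7

Total capacity across all clerks is 2+1+1+2+1 = 7, and 10 slots are needed, so at most 7 can be filled.
An assignment achieving 7: Slot 2→Dana, Slot 3→Andersen, Slot 4→Dana+Beaumont, Slot 5→Mbeki, Slot 7→Andersen+Varga.
Loads: Andersen 2/2, Mbeki 1/1, Varga 1/1, Dana 2/2, Beaumont 1/1.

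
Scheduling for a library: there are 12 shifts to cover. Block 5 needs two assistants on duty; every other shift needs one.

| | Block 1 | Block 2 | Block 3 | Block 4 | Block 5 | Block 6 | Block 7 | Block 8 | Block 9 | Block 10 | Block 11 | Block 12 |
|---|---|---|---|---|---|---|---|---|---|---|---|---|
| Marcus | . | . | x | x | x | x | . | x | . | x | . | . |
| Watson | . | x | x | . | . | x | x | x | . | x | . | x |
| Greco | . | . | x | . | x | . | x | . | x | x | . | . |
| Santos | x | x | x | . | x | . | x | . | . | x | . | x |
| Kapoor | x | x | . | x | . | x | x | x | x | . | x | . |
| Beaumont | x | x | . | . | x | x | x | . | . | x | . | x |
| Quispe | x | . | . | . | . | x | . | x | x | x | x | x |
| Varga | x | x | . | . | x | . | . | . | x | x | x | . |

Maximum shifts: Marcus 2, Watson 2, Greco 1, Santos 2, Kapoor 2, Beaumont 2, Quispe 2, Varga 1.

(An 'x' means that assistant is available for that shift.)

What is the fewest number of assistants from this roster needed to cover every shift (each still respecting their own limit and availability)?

7

13 slots to fill and no one can take more than 2, so at least ⌈13/2⌉ = 7 assistants are needed.
Marcus, Watson, Greco, Santos, Kapoor, Beaumont, and Quispe alone can cover everything: Block 1→Santos, Block 2→Watson, Block 3→Marcus, Block 4→Marcus, Block 5→Santos+Beaumont, Block 6→Quispe, Block 7→Kapoor, Block 8→Watson, Block 9→Greco, Block 10→Quispe, Block 11→Kapoor, Block 12→Beaumont.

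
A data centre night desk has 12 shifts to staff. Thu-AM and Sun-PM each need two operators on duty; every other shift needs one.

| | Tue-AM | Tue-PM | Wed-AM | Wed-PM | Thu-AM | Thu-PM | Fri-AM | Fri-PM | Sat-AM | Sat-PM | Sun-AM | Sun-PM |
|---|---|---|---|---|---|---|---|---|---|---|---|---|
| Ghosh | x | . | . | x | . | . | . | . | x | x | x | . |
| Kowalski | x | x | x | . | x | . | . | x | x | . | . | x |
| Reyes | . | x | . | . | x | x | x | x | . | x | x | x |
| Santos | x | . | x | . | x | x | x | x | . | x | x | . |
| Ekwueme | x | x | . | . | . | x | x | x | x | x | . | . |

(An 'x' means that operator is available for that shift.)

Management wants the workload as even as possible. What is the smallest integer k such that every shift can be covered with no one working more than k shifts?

With 5 operators and 14 worker-slots to fill, someone must work at least ⌈14/5⌉ = 3 shifts, so k ≥ 3.
k = 3 works: Tue-AM→Santos, Tue-PM→Kowalski, Wed-AM→Kowalski, Wed-PM→Ghosh, Thu-AM→Reyes+Santos, Thu-PM→Reyes, Fri-AM→Santos, Fri-PM→Ekwueme, Sat-AM→Ghosh, Sat-PM→Ekwueme, Sun-AM→Ghosh, Sun-PM→Kowalski+Reyes.
Loads: Ghosh 3, Kowalski 3, Reyes 3, Santos 3, Ekwueme 2 — all ≤ 3.

3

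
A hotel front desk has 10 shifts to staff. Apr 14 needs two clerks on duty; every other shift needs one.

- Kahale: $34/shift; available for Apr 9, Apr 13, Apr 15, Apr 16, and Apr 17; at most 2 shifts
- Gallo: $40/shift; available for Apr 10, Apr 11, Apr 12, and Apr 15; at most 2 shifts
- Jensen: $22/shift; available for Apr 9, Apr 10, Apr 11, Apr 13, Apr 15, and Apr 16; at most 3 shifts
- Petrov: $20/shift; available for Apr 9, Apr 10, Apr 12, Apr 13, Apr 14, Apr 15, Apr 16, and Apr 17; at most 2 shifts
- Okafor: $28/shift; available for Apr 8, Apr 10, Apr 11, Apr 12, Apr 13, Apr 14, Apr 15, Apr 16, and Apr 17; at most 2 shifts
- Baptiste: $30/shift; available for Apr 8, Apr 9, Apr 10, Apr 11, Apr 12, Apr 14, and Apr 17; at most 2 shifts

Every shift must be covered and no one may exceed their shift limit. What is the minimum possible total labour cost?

Picking the cheapest available clerk for each shift independently would cost $238, but that ignores the shift limits.
An optimal schedule: Apr 8→Okafor, Apr 9→Petrov, Apr 10→Baptiste, Apr 11→Jensen, Apr 12→Baptiste, Apr 13→Jensen, Apr 14→Petrov+Okafor, Apr 15→Kahale, Apr 16→Jensen, Apr 17→Kahale.
Total: 28 + 20 + 30 + 22 + 30 + 22 + 20 + 28 + 34 + 22 + 34 = $290.

$290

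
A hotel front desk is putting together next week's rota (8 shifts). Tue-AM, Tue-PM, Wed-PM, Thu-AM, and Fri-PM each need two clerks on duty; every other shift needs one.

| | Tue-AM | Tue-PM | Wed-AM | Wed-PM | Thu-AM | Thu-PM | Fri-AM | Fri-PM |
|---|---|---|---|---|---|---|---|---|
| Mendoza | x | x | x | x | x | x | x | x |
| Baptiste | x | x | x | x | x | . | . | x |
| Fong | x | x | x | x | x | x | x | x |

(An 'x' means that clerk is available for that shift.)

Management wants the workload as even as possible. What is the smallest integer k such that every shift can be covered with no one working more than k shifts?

5

With 3 clerks and 13 worker-slots to fill, someone must work at least ⌈13/3⌉ = 5 shifts, so k ≥ 5.
k = 5 works: Tue-AM→Mendoza+Baptiste, Tue-PM→Mendoza+Baptiste, Wed-AM→Mendoza, Wed-PM→Baptiste+Fong, Thu-AM→Baptiste+Fong, Thu-PM→Mendoza, Fri-AM→Mendoza, Fri-PM→Baptiste+Fong.
Loads: Mendoza 5, Baptiste 5, Fong 3 — all ≤ 5.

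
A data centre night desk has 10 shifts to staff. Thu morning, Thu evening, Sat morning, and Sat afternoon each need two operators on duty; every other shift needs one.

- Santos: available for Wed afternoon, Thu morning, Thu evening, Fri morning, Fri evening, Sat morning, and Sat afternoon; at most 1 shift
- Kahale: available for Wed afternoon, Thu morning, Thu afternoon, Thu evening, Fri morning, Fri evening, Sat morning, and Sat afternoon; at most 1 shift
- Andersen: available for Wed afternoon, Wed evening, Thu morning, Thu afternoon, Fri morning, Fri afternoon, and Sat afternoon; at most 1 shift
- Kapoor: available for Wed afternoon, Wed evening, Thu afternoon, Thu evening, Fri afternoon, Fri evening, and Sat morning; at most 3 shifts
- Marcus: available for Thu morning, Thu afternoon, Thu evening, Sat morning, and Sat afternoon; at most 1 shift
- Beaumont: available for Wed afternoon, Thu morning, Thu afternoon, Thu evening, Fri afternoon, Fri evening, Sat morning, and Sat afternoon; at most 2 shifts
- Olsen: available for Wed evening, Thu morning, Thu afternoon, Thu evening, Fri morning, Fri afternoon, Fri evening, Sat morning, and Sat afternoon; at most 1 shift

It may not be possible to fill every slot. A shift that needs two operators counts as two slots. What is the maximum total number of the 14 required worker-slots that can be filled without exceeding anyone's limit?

Total capacity across all operators is 1+1+1+3+1+2+1 = 10, and 14 slots are needed, so at most 10 can be filled.
An assignment achieving 10: Wed afternoon→Kahale, Wed evening→Andersen, Thu morning→Marcus+Beaumont, Thu afternoon→Kapoor, Thu evening→Beaumont+Olsen, Fri morning→Santos, Fri afternoon→Kapoor, Fri evening→Kapoor.
Loads: Santos 1/1, Kahale 1/1, Andersen 1/1, Kapoor 3/3, Marcus 1/1, Beaumont 2/2, Olsen 1/1.

10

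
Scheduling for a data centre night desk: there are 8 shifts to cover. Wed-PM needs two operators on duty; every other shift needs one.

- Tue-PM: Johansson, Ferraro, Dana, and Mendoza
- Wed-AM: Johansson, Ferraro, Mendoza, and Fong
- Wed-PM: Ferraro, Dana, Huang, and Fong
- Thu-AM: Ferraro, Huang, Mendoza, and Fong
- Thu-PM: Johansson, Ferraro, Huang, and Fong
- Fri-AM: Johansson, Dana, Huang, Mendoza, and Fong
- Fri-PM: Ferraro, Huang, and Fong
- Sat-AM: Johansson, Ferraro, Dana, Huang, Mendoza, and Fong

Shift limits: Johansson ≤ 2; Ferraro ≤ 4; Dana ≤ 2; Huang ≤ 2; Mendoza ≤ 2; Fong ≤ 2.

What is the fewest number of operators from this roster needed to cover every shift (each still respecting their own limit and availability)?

4

9 slots to fill and no one can take more than 4, so at least ⌈9/4⌉ = 3 operators are needed.
Any 3 operators together have capacity at most 4+2+2 = 8 < 9 slots, so 3 can never suffice.
Johansson, Ferraro, Dana, and Huang alone can cover everything: Tue-PM→Johansson, Wed-AM→Johansson, Wed-PM→Ferraro+Dana, Thu-AM→Ferraro, Thu-PM→Ferraro, Fri-AM→Dana, Fri-PM→Ferraro, Sat-AM→Huang.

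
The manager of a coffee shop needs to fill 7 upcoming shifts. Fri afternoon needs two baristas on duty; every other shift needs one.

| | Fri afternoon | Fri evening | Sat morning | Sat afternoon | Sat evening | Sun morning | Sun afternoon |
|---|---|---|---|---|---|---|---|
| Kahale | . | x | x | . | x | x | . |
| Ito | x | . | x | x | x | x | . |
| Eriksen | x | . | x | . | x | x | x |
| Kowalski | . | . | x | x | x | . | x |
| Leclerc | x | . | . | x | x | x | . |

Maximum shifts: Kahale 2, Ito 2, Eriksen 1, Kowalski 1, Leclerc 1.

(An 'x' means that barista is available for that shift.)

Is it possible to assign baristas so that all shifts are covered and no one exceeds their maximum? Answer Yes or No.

Total capacity is 2+2+1+1+1 = 7 but 8 worker-slots are needed — infeasible.

No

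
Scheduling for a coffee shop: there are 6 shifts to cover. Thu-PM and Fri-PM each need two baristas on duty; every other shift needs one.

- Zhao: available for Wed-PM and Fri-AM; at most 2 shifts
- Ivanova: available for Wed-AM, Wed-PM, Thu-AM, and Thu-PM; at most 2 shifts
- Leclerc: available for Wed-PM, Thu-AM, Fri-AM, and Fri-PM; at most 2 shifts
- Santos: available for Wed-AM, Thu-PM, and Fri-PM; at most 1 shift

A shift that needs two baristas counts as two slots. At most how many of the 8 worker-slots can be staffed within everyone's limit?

7

Total capacity across all baristas is 2+2+2+1 = 7, and 8 slots are needed, so at most 7 can be filled.
An assignment achieving 7: Wed-AM→Ivanova, Wed-PM→Zhao, Thu-AM→Leclerc, Thu-PM→Ivanova+Santos, Fri-AM→Zhao, Fri-PM→Leclerc.
Loads: Zhao 2/2, Ivanova 2/2, Leclerc 2/2, Santos 1/1.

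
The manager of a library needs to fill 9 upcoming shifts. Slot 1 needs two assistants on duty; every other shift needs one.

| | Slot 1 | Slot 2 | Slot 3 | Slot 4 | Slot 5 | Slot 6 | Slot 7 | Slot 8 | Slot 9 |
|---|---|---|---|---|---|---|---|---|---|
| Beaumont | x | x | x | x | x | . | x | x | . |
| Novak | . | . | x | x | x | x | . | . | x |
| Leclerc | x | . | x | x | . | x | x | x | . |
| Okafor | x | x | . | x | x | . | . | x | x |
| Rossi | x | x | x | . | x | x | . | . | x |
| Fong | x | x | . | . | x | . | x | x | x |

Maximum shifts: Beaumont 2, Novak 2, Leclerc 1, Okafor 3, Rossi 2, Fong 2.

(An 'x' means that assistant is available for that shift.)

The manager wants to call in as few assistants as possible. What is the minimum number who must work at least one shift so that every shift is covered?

5

10 slots to fill and no one can take more than 3, so at least ⌈10/3⌉ = 4 assistants are needed.
Any 4 assistants together have capacity at most 3+2+2+2 = 9 < 10 slots, so 4 can never suffice.
Beaumont, Novak, Leclerc, Okafor, and Rossi alone can cover everything: Slot 1→Okafor+Rossi, Slot 2→Beaumont, Slot 3→Rossi, Slot 4→Okafor, Slot 5→Okafor, Slot 6→Novak, Slot 7→Beaumont, Slot 8→Leclerc, Slot 9→Novak.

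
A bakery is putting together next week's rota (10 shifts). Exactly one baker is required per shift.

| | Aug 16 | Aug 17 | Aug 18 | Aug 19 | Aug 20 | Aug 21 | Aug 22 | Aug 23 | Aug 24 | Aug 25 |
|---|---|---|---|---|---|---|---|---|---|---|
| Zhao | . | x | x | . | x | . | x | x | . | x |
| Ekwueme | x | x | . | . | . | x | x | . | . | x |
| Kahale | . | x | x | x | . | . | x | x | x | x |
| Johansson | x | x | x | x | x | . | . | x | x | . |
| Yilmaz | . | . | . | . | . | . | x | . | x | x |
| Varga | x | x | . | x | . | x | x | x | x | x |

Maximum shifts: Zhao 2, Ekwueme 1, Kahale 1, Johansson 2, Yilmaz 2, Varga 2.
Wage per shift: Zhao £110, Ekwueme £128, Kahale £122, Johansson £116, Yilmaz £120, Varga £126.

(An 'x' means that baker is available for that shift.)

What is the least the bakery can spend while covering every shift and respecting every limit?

Picking the cheapest available baker for each shift independently would cost £1134, but that ignores the shift limits.
An optimal schedule: Aug 16→Johansson, Aug 17→Varga, Aug 18→Zhao, Aug 19→Kahale, Aug 20→Zhao, Aug 21→Ekwueme, Aug 22→Yilmaz, Aug 23→Johansson, Aug 24→Yilmaz, Aug 25→Varga.
Total: 116 + 126 + 110 + 122 + 110 + 128 + 120 + 116 + 120 + 126 = £1194.

£1194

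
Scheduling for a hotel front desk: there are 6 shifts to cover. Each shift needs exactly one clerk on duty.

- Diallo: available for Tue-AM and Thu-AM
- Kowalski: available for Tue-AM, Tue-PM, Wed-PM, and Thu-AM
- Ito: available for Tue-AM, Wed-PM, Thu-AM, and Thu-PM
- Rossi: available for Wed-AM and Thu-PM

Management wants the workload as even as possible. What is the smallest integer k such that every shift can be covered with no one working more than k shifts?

2

With 4 clerks and 6 worker-slots to fill, someone must work at least ⌈6/4⌉ = 2 shifts, so k ≥ 2.
k = 2 works: Tue-AM→Diallo, Tue-PM→Kowalski, Wed-AM→Rossi, Wed-PM→Kowalski, Thu-AM→Diallo, Thu-PM→Ito.
Loads: Diallo 2, Kowalski 2, Ito 1, Rossi 1 — all ≤ 2.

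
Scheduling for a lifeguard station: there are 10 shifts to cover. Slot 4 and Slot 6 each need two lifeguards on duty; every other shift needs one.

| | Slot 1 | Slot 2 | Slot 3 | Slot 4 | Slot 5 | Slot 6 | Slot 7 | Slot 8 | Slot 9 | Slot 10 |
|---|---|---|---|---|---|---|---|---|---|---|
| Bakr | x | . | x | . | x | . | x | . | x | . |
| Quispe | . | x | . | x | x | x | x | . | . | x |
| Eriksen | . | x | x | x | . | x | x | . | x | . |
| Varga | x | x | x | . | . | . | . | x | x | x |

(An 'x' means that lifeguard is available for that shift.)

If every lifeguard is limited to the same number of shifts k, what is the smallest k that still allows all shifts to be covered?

3

With 4 lifeguards and 12 worker-slots to fill, someone must work at least ⌈12/4⌉ = 3 shifts, so k ≥ 3.
k = 3 works: Slot 1→Bakr, Slot 2→Eriksen, Slot 3→Varga, Slot 4→Quispe+Eriksen, Slot 5→Bakr, Slot 6→Quispe+Eriksen, Slot 7→Bakr, Slot 8→Varga, Slot 9→Varga, Slot 10→Quispe.
Loads: Bakr 3, Quispe 3, Eriksen 3, Varga 3 — all ≤ 3.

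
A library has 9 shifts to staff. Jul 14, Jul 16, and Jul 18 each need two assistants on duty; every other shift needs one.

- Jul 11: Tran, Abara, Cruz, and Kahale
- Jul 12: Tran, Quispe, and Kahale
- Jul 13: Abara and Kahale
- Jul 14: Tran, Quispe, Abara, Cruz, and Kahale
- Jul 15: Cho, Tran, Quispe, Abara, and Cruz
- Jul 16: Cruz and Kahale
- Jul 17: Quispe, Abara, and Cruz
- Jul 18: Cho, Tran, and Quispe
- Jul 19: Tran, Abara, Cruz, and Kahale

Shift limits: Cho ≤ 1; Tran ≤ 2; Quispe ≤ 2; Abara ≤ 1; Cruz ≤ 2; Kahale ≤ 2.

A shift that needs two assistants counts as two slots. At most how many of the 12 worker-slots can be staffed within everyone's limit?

10

Total capacity across all assistants is 1+2+2+1+2+2 = 10, and 12 slots are needed, so at most 10 can be filled.
An assignment achieving 10: Jul 11→Cruz, Jul 12→Tran, Jul 13→Abara, Jul 14→Quispe, Jul 16→Cruz+Kahale, Jul 17→Quispe, Jul 18→Cho+Tran, Jul 19→Kahale.
Loads: Cho 1/1, Tran 2/2, Quispe 2/2, Abara 1/1, Cruz 2/2, Kahale 2/2.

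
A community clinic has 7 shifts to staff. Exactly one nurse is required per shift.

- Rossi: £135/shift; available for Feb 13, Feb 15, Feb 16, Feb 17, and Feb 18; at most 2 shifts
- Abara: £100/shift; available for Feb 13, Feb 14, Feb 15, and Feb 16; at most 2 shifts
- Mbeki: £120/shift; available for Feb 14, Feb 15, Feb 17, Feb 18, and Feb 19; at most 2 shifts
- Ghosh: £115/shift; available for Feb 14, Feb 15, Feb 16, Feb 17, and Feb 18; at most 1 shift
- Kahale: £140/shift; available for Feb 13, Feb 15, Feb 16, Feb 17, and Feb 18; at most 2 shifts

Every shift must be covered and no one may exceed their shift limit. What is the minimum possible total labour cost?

Feb 19 can only be covered by Mbeki, so that assignment is forced.
Picking the cheapest available nurse for each shift independently would cost £750, but that ignores the shift limits.
An optimal schedule: Feb 13→Rossi, Feb 14→Abara, Feb 15→Abara, Feb 16→Rossi, Feb 17→Mbeki, Feb 18→Ghosh, Feb 19→Mbeki.
Total: 135 + 100 + 100 + 135 + 120 + 115 + 120 = £825.

£825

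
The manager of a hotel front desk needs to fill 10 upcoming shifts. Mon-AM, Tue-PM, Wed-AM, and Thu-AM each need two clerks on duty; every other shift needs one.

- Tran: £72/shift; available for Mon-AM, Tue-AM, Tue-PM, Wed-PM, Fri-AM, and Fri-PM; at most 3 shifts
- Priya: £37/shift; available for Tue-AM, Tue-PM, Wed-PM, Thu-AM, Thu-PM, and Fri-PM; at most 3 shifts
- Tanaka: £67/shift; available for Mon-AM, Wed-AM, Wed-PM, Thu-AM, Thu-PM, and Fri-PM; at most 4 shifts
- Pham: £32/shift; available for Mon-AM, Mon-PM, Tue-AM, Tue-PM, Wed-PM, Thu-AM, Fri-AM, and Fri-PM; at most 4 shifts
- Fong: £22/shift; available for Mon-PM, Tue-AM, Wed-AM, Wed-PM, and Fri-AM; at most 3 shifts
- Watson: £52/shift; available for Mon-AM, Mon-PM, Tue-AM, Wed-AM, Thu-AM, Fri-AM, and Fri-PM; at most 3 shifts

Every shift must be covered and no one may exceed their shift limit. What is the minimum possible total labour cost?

£528

Picking the cheapest available clerk for each shift independently would cost £453, but that ignores the shift limits.
An optimal schedule: Mon-AM→Watson+Tanaka, Mon-PM→Fong, Tue-AM→Pham, Tue-PM→Pham+Priya, Wed-AM→Fong+Watson, Wed-PM→Pham, Thu-AM→Priya+Watson, Thu-PM→Priya, Fri-AM→Fong, Fri-PM→Pham.
Total: 52 + 67 + 22 + 32 + 32 + 37 + 22 + 52 + 32 + 37 + 52 + 37 + 22 + 32 = £528.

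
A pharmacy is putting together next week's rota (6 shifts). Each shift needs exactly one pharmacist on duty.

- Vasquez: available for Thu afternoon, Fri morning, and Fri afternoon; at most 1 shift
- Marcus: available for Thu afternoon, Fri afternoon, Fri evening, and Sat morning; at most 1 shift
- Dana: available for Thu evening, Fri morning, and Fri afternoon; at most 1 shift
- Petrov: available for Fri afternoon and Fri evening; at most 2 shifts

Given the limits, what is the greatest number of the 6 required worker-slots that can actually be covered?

Total capacity across all pharmacists is 1+1+1+2 = 5, and 6 slots are needed, so at most 5 can be filled.
An assignment achieving 5: Thu afternoon→Vasquez, Thu evening→Dana, Fri afternoon→Petrov, Fri evening→Petrov, Sat morning→Marcus.
Loads: Vasquez 1/1, Marcus 1/1, Dana 1/1, Petrov 2/2.

5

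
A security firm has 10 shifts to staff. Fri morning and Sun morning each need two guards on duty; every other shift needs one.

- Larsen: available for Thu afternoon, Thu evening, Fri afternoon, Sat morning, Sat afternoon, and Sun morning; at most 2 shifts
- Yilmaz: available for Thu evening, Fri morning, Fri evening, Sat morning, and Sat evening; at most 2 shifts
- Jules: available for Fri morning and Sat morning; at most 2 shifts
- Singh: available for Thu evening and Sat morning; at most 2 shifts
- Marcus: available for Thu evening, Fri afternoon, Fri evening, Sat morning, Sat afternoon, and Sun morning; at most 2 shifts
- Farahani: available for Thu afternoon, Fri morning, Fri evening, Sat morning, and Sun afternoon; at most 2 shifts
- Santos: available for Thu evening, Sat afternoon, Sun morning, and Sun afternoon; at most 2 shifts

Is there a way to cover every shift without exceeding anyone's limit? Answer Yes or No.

Yes

Sat evening can only be covered by Yilmaz, so that assignment is forced.
One valid schedule: Thu afternoon→Larsen, Thu evening→Singh, Fri morning→Yilmaz+Jules, Fri afternoon→Larsen, Fri evening→Marcus, Sat morning→Jules, Sat afternoon→Santos, Sat evening→Yilmaz, Sun morning→Marcus+Santos, Sun afternoon→Farahani.
Loads: Larsen 2/2, Yilmaz 2/2, Jules 2/2, Singh 1/2, Marcus 2/2, Farahani 1/2, Santos 2/2 — all within limits.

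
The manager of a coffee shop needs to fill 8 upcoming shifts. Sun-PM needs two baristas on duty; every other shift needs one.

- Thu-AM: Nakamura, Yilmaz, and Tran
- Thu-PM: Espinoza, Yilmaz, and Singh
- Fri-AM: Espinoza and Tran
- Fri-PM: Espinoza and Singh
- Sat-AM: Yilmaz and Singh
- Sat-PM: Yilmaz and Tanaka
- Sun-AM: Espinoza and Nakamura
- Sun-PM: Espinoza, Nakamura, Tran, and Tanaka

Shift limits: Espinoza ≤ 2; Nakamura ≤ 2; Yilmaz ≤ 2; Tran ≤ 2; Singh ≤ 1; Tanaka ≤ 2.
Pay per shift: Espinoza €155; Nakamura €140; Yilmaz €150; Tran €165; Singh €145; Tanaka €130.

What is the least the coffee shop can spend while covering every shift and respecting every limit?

€1295

Picking the cheapest available barista for each shift independently would cost €1270, but that ignores the shift limits.
An optimal schedule: Thu-AM→Nakamura, Thu-PM→Yilmaz, Fri-AM→Espinoza, Fri-PM→Singh, Sat-AM→Yilmaz, Sat-PM→Tanaka, Sun-AM→Nakamura, Sun-PM→Tanaka+Espinoza.
Total: 140 + 150 + 155 + 145 + 150 + 130 + 140 + 130 + 155 = €1295.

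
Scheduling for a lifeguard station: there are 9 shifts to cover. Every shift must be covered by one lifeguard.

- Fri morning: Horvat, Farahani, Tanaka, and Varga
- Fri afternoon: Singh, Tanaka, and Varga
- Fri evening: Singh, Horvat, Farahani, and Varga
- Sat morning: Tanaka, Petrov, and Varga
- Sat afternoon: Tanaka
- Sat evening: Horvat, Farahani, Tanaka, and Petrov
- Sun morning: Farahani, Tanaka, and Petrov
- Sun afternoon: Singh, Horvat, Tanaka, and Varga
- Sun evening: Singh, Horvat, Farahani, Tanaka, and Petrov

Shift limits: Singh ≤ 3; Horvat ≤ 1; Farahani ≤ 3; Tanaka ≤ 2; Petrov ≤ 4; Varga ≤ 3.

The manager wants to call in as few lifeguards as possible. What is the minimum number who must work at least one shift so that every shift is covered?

3

9 slots to fill and no one can take more than 4, so at least ⌈9/4⌉ = 3 lifeguards are needed.
Singh, Tanaka, and Petrov alone can cover everything: Fri morning→Tanaka, Fri afternoon→Singh, Fri evening→Singh, Sat morning→Petrov, Sat afternoon→Tanaka, Sat evening→Petrov, Sun morning→Petrov, Sun afternoon→Singh, Sun evening→Petrov.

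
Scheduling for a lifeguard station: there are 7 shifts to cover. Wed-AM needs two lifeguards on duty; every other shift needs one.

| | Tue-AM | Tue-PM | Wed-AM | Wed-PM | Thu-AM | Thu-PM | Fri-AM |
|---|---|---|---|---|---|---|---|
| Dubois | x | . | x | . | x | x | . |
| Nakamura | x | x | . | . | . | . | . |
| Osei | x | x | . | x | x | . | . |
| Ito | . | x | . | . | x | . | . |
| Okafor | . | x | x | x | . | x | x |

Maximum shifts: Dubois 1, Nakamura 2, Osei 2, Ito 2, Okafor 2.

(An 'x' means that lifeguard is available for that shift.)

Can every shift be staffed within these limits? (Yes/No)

No

Total capacity is 9 and 8 slots are needed, so capacity alone doesn't rule it out.
Shifts {Wed-AM, Thu-PM, Fri-AM} need 4 worker-slots in total, but the lifeguards available for any of those shifts (Dubois and Okafor) can supply at most 3 among them. So no valid schedule exists.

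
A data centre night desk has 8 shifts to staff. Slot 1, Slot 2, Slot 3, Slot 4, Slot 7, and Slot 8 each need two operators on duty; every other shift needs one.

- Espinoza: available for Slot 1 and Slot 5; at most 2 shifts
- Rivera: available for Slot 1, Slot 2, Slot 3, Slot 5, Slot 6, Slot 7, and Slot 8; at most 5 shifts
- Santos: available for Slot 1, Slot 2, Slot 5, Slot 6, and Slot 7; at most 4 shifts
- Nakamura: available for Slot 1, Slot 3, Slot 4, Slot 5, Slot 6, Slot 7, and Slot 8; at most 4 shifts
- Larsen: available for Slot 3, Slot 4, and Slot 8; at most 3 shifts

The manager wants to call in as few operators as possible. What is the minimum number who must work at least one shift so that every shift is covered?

4

14 slots to fill and no one can take more than 5, so at least ⌈14/5⌉ = 3 operators are needed.
Any 3 operators together have capacity at most 5+4+4 = 13 < 14 slots, so 3 can never suffice.
Rivera, Santos, Nakamura, and Larsen alone can cover everything: Slot 1→Rivera+Santos, Slot 2→Rivera+Santos, Slot 3→Rivera+Nakamura, Slot 4→Nakamura+Larsen, Slot 5→Rivera, Slot 6→Rivera, Slot 7→Santos+Nakamura, Slot 8→Nakamura+Larsen.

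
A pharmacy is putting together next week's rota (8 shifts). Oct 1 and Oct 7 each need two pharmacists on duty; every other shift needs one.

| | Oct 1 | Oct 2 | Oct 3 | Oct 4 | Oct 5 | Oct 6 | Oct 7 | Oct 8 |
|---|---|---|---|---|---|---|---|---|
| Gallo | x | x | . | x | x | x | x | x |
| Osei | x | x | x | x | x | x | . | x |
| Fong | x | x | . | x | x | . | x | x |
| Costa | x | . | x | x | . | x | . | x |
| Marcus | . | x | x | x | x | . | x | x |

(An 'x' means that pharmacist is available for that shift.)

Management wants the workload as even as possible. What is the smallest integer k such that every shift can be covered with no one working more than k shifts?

With 5 pharmacists and 10 worker-slots to fill, someone must work at least ⌈10/5⌉ = 2 shifts, so k ≥ 2.
k = 2 works: Oct 1→Fong+Costa, Oct 2→Osei, Oct 3→Osei, Oct 4→Costa, Oct 5→Marcus, Oct 6→Gallo, Oct 7→Gallo+Fong, Oct 8→Marcus.
Loads: Gallo 2, Osei 2, Fong 2, Costa 2, Marcus 2 — all ≤ 2.

2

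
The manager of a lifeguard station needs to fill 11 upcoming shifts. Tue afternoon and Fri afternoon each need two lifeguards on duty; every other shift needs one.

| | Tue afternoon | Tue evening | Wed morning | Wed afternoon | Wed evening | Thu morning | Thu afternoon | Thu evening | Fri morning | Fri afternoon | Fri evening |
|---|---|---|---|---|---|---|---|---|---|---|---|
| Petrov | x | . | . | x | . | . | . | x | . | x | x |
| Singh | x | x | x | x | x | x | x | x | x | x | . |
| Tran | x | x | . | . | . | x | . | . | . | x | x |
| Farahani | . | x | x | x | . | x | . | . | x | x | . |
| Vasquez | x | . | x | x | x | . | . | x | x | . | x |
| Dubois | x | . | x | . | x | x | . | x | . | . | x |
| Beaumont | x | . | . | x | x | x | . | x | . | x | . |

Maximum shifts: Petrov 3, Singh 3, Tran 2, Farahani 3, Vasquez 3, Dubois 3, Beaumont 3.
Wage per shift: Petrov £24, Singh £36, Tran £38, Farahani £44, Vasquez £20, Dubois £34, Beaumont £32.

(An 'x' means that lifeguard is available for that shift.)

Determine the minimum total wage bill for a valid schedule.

Thu afternoon can only be covered by Singh, so that assignment is forced.
Picking the cheapest available lifeguard for each shift independently would cost £324, but that ignores the shift limits.
An optimal schedule: Tue afternoon→Beaumont+Dubois, Tue evening→Singh, Wed morning→Vasquez, Wed afternoon→Petrov, Wed evening→Vasquez, Thu morning→Beaumont, Thu afternoon→Singh, Thu evening→Dubois, Fri morning→Vasquez, Fri afternoon→Petrov+Beaumont, Fri evening→Petrov.
Total: 32 + 34 + 36 + 20 + 24 + 20 + 32 + 36 + 34 + 20 + 24 + 32 + 24 = £368.

£368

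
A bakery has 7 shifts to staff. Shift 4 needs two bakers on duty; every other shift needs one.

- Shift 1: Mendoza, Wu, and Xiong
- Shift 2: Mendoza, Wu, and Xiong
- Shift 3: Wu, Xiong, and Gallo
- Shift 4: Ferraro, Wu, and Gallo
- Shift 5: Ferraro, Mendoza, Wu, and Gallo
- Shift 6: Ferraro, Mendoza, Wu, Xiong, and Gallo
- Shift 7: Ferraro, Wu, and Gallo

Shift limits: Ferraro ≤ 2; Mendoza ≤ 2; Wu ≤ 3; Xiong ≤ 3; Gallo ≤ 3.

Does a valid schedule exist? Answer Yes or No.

Yes

One valid schedule: Shift 1→Mendoza, Shift 2→Mendoza, Shift 3→Wu, Shift 4→Ferraro+Wu, Shift 5→Wu, Shift 6→Xiong, Shift 7→Ferraro.
Loads: Ferraro 2/2, Mendoza 2/2, Wu 3/3, Xiong 1/3, Gallo 0/3 — all within limits.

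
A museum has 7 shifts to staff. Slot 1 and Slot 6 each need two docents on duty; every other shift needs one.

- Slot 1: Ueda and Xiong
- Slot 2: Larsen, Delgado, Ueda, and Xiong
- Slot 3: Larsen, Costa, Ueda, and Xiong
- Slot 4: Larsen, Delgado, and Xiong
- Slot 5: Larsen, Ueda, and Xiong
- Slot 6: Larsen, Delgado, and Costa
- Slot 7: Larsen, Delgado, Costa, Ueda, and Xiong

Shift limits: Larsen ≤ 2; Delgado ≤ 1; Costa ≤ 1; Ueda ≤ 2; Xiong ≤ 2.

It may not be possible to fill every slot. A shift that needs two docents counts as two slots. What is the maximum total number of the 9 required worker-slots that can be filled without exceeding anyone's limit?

Total capacity across all docents is 2+1+1+2+2 = 8, and 9 slots are needed, so at most 8 can be filled.
An assignment achieving 8: Slot 1→Ueda+Xiong, Slot 2→Ueda, Slot 3→Xiong, Slot 4→Larsen, Slot 5→Larsen, Slot 6→Delgado+Costa.
Loads: Larsen 2/2, Delgado 1/1, Costa 1/1, Ueda 2/2, Xiong 2/2.

8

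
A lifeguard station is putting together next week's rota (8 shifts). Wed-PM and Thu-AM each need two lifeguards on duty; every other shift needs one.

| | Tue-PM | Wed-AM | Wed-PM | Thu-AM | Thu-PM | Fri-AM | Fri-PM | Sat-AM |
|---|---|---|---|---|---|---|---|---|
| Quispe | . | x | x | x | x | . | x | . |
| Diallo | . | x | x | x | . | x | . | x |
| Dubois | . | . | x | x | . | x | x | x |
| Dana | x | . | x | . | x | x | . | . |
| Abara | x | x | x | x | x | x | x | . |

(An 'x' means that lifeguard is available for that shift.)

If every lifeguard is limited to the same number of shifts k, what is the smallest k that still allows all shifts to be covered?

2

With 5 lifeguards and 10 worker-slots to fill, someone must work at least ⌈10/5⌉ = 2 shifts, so k ≥ 2.
k = 2 works: Tue-PM→Dana, Wed-AM→Quispe, Wed-PM→Dana+Abara, Thu-AM→Dubois+Abara, Thu-PM→Quispe, Fri-AM→Diallo, Fri-PM→Dubois, Sat-AM→Diallo.
Loads: Quispe 2, Diallo 2, Dubois 2, Dana 2, Abara 2 — all ≤ 2.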